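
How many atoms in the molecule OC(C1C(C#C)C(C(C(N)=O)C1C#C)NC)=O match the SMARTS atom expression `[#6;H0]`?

4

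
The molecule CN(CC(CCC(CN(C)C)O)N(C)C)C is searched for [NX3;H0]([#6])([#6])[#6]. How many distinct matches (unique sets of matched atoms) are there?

3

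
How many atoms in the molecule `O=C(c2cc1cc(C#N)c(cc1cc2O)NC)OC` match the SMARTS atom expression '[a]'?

10

The query [a] means: a matches any aromatic atom.
Check the 19 heavy atoms by environment: 10× c (aromatic) → match; 2× N → no; 4× C → no; 3× O → no.
That gives 10 matching atoms.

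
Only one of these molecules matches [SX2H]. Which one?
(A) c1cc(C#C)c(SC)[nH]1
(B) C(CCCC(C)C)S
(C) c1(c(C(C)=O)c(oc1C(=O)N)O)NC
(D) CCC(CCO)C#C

[SX2H] describes an aliphatic sulfur with two connections, one being H (a thiol).
(A) has a methylthio ether (-SCH3) but the sulfur has H0 (bonded to two carbons), not H1.
(B) contains a thiol (-SH), which satisfies every atom and bond constraint.
(C) has a hydroxyl group (-OH) but it is an -OH, not an -SH.
(D) has a hydroxyl group (-OH) but it is an -OH, not an -SH.
So the answer is (B).

B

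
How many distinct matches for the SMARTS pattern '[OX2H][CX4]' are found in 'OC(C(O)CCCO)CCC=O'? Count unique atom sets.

3

[OX2H][CX4] is the SMARTS for an aliphatic alcohol: a hydroxyl oxygen bound to an sp3 (X4) carbon.
The molecule carries 3 separate instances of a hydroxyl group (-OH) meeting every constraint; each maps to a distinct set of atoms, giving 3 matches.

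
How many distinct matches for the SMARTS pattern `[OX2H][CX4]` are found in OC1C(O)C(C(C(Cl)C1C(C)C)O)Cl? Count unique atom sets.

[OX2H][CX4] is the SMARTS for an aliphatic alcohol: a hydroxyl oxygen bound to an sp3 (X4) carbon.
The molecule carries 3 separate instances of a hydroxyl group (-OH) meeting every constraint; each maps to a distinct set of atoms, giving 3 matches.

3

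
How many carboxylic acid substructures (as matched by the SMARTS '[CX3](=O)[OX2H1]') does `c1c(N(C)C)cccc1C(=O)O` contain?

[CX3](=O)[OX2H1] is the SMARTS for a carboxylic acid: an sp2 carbon double-bonded to O and single-bonded to an -OH oxygen.
Exactly one fragment in the molecule meets all constraints, giving 1 match.

1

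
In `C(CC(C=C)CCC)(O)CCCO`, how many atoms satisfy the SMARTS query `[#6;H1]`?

3

The query [#6;H1] means: any carbon bearing exactly one hydrogen.
Check the 13 heavy atoms by environment: 7× C (H2) → no; 3× C (H1) → match; 1× C (H3) → no; 2× O (H1) → no.
That gives 3 matching atoms.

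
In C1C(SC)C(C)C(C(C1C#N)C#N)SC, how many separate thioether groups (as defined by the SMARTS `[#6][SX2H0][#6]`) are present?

2

[#6][SX2H0][#6] is the SMARTS for a thioether: an aliphatic sulfur bridging two carbons with no H on the sulfur.
The molecule carries 2 separate instances of a methylthio ether (-SCH3) meeting every constraint; each maps to a distinct set of atoms, giving 2 matches.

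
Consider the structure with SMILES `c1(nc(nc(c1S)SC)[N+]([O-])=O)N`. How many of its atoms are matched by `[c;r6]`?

4

Check the 13 heavy atoms by environment: 2× n (aromatic, in 6-ring) → no; 4× c (aromatic, in 6-ring) → match; 2× S (acyclic) → no; 1× C (acyclic) → no; 1× N (acyclic) → no; 1× N (charge +1, acyclic) → no; 1× O (charge -1, acyclic) → no; 1× O (acyclic) → no.
That gives 4 matching atoms.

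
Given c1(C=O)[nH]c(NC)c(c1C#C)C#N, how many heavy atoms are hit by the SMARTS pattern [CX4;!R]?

1

The query [CX4;!R] means: aliphatic carbon with four total connections, not in a ring.
Check the 13 heavy atoms by environment: 1× n (aromatic, X3, in 5-ring) → no; 4× c (aromatic, X3, in 5-ring) → no; 1× N (X3, acyclic) → no; 1× C (X4, acyclic) → match; 3× C (X2, acyclic) → no; 1× N (X1, acyclic) → no; 1× C (X3, acyclic) → no; 1× O (X1, acyclic) → no.
That gives 1 matching atom.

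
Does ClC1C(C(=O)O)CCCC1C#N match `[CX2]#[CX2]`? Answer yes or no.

No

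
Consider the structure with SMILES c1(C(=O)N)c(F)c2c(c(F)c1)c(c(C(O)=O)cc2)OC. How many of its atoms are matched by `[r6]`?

Check the 20 heavy atoms by environment: 10× c (aromatic, in 6-ring) → match; 4× O (acyclic) → no; 3× C (acyclic) → no; 2× F (acyclic) → no; 1× N (acyclic) → no.
That gives 10 matching atoms.

10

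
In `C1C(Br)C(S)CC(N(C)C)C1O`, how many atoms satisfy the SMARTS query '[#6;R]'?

6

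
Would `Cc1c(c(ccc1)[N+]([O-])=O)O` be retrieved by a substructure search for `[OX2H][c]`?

Yes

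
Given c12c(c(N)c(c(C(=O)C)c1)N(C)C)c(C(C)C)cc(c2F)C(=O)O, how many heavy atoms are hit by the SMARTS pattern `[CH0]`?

2

The query [CH0] means: aliphatic carbon with no attached hydrogen.
Check the 24 heavy atoms by environment: 8× c (aromatic, H0) → no; 2× c (aromatic, H1) → no; 1× N (H0) → no; 5× C (H3) → no; 2× C (H0) → match; 2× O (H0) → no; 1× O (H1) → no; 1× C (H1) → no; 1× F (H0) → no; 1× N (H2) → no.
That gives 2 matching atoms.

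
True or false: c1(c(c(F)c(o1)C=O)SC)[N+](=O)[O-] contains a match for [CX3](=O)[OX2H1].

The pattern [CX3](=O)[OX2H1] describes an sp2 carbon double-bonded to O and single-bonded to an -OH oxygen — a carboxylic acid.
The closest candidate here is an aldehyde (-CHO), but there is no singly-bonded oxygen on the carbonyl carbon. No other fragment satisfies the full query, so there is no match.

False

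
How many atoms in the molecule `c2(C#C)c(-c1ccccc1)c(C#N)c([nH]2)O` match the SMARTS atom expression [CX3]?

0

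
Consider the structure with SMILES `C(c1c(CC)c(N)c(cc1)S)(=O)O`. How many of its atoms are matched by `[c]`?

6

The query [c] means: lowercase c matches aromatic carbon only.
Check the 13 heavy atoms by environment: 6× c (aromatic) → match; 1× N → no; 3× C → no; 2× O → no; 1× S → no.
That gives 6 matching atoms.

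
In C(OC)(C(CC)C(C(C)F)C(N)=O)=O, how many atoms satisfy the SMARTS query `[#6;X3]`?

The query [#6;X3] means: any carbon (aromatic or not) with three total connections.
Check the 14 heavy atoms by environment: 7× C (X4) → no; 2× C (X3) → match; 2× O (X1) → no; 1× O (X2) → no; 1× F (X1) → no; 1× N (X3) → no.
That gives 2 matching atoms.

2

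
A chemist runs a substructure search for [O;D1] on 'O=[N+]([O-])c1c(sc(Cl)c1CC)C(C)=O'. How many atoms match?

3

The query [O;D1] means: aliphatic oxygen bonded to exactly one heavy atom.
Check the 14 heavy atoms by environment: 1× s (aromatic, D2) → no; 4× c (aromatic, D3) → no; 1× C (D2) → no; 2× C (D1) → no; 1× Cl (D1) → no; 1× N (charge +1, D3) → no; 1× O (charge -1, D1) → match; 2× O (D1) → match; 1× C (D3) → no.
Summing the matching environments: 1 + 2 = 3 matching atoms.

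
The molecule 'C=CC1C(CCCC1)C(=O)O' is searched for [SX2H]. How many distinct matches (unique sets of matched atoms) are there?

[SX2H] is the SMARTS for a thiol: an aliphatic sulfur with two connections, one being H.
No fragment in the molecule satisfies every constraint, giving 0 matches.

0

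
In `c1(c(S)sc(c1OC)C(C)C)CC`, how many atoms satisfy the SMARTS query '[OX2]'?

The query [OX2] means: aliphatic oxygen with two total connections — ether, hydroxyl, or ester single-bond O.
Check the 13 heavy atoms by environment: 1× s (aromatic, X2) → no; 4× c (aromatic, X3) → no; 6× C (X4) → no; 1× O (X2) → match; 1× S (X2) → no.
That gives 1 matching atom.

1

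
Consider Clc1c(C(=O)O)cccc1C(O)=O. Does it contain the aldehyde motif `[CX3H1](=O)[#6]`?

No

The pattern [CX3H1](=O)[#6] describes an sp2 carbon with one H, double-bonded to O and single-bonded to carbon — an aldehyde.
The closest candidate here is a carboxylic acid group (-C(=O)OH), but the carbonyl carbon has H0 and is bonded to O, not H1. No other fragment satisfies the full query, so there is no match.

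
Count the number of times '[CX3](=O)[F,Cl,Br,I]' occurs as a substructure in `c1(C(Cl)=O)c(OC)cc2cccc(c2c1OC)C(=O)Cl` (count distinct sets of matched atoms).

2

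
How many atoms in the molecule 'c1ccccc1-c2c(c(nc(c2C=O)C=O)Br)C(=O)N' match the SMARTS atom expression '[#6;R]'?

The query [#6;R] means: carbon that is part of a ring.
Check the 20 heavy atoms by environment: 1× n (aromatic, in 6-ring) → no; 11× c (aromatic, in 6-ring) → match; 3× C (acyclic) → no; 3× O (acyclic) → no; 1× N (acyclic) → no; 1× Br (acyclic) → no.
That gives 11 matching atoms.

11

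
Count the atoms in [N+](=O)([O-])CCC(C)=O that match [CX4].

The query [CX4] means: C with X4: aliphatic carbon with exactly 4 total connections (bonds + H).
Check the 8 heavy atoms by environment: 3× C (X4) → match; 1× C (X3) → no; 2× O (X1) → no; 1× N (charge +1, X3) → no; 1× O (charge -1, X1) → no.
That gives 3 matching atoms.

3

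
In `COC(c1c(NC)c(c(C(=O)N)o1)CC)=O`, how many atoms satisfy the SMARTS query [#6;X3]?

6

Check the 16 heavy atoms by environment: 1× o (aromatic, X2) → no; 4× c (aromatic, X3) → match; 2× C (X3) → match; 2× O (X1) → no; 1× O (X2) → no; 4× C (X4) → no; 2× N (X3) → no.
Summing the matching environments: 4 + 2 = 6 matching atoms.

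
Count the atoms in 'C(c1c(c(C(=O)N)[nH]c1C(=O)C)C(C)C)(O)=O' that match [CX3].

3

The query [CX3] means: C with X3: aliphatic carbon with exactly 3 total connections.
Check the 17 heavy atoms by environment: 1× n (aromatic, X3) → no; 4× c (aromatic, X3) → no; 3× C (X3) → match; 3× O (X1) → no; 4× C (X4) → no; 1× N (X3) → no; 1× O (X2) → no.
That gives 3 matching atoms.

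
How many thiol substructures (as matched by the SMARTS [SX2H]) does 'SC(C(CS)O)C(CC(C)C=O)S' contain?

3

[SX2H] is the SMARTS for a thiol: an aliphatic sulfur with two connections, one being H.
The molecule carries 3 separate instances of a thiol (-SH) meeting every constraint; each maps to a distinct set of atoms, giving 3 matches.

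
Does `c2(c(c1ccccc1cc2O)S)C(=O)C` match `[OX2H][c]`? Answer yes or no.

Yes

The pattern [OX2H][c] describes a hydroxyl oxygen attached to an aromatic carbon — a phenol.
The molecule carries a hydroxyl group (-OH), whose atoms satisfy every constraint of the query, so the pattern matches.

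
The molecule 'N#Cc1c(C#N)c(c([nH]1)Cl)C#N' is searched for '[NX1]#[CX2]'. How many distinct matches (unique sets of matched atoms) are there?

3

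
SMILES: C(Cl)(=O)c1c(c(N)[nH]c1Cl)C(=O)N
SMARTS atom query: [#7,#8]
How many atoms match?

5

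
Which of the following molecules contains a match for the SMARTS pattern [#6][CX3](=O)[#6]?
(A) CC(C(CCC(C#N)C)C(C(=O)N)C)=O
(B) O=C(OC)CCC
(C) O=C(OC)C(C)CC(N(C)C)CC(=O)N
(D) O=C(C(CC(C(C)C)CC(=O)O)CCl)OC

[#6][CX3](=O)[#6] describes a carbonyl carbon (no H) flanked by two carbons (a ketone).
(A) contains an acetyl/ketone group (-C(=O)CH3), which satisfies every atom and bond constraint.
(B) has a methyl-ester group (-C(=O)OCH3) but one neighbour of the carbonyl carbon is O, not C.
(C) has a methyl-ester group (-C(=O)OCH3) but one neighbour of the carbonyl carbon is O, not C.
(D) has a methyl-ester group (-C(=O)OCH3) but one neighbour of the carbonyl carbon is O, not C.
So the answer is (A).

A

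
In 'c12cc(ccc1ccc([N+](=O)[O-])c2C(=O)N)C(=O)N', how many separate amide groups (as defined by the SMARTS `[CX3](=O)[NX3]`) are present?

[CX3](=O)[NX3] is the SMARTS for an amide: a carbonyl carbon bonded to a trivalent nitrogen.
The molecule carries 2 separate instances of a primary amide (-C(=O)NH2) meeting every constraint; each maps to a distinct set of atoms, giving 2 matches.

2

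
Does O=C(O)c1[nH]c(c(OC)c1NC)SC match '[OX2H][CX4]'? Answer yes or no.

No

The pattern [OX2H][CX4] describes a hydroxyl oxygen bound to an sp3 (X4) carbon — an aliphatic alcohol.
The closest candidate here is a carboxylic acid group (-C(=O)OH), but the -OH is on a CX3 carbonyl carbon, not a CX4 carbon. No other fragment satisfies the full query, so there is no match.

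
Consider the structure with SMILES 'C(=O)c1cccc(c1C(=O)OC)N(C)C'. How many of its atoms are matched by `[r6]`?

6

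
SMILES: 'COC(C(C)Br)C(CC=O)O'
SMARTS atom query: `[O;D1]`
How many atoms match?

2

The query [O;D1] means: aliphatic oxygen bonded to exactly one heavy atom.
Check the 11 heavy atoms by environment: 2× C (D1) → no; 3× C (D3) → no; 2× C (D2) → no; 2× O (D1) → match; 1× O (D2) → no; 1× Br (D1) → no.
That gives 2 matching atoms.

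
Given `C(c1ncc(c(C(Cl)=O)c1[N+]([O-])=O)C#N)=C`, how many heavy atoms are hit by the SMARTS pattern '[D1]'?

6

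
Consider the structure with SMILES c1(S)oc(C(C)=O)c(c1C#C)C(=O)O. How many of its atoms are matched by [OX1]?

2

Check the 14 heavy atoms by environment: 1× o (aromatic, X2) → no; 4× c (aromatic, X3) → no; 2× C (X3) → no; 2× O (X1) → match; 1× O (X2) → no; 1× C (X4) → no; 2× C (X2) → no; 1× S (X2) → no.
That gives 2 matching atoms.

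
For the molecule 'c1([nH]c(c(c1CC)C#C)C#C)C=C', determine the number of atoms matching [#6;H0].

6

The query [#6;H0] means: any carbon with no attached hydrogen.
Check the 13 heavy atoms by environment: 1× n (aromatic, H1) → no; 4× c (aromatic, H0) → match; 2× C (H2) → no; 1× C (H3) → no; 2× C (H0) → match; 3× C (H1) → no.
Summing the matching environments: 4 + 2 = 6 matching atoms.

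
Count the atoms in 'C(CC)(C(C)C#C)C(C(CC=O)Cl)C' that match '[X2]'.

2

Check the 14 heavy atoms by environment: 9× C (X4) → no; 2× C (X2) → match; 1× C (X3) → no; 1× O (X1) → no; 1× Cl (X1) → no.
That gives 2 matching atoms.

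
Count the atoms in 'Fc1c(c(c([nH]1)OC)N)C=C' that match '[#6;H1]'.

The query [#6;H1] means: any carbon bearing exactly one hydrogen.
Check the 11 heavy atoms by environment: 1× n (aromatic, H1) → no; 4× c (aromatic, H0) → no; 1× C (H1) → match; 1× C (H2) → no; 1× O (H0) → no; 1× C (H3) → no; 1× F (H0) → no; 1× N (H2) → no.
That gives 1 matching atom.

1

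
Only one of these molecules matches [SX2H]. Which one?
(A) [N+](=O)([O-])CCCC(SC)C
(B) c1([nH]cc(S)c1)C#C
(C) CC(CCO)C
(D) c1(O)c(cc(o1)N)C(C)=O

B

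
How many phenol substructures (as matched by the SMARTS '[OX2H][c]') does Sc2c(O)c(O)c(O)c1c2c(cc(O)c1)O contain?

[OX2H][c] is the SMARTS for a phenol: a hydroxyl oxygen attached to an aromatic carbon.
The molecule carries 5 separate instances of a hydroxyl group (-OH) meeting every constraint; each maps to a distinct set of atoms, giving 5 matches.

5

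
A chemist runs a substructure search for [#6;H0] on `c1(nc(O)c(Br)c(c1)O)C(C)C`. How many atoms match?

4

The query [#6;H0] means: any carbon with no attached hydrogen.
Check the 12 heavy atoms by environment: 1× n (aromatic, H0) → no; 4× c (aromatic, H0) → match; 1× c (aromatic, H1) → no; 1× Br (H0) → no; 1× C (H1) → no; 2× C (H3) → no; 2× O (H1) → no.
That gives 4 matching atoms.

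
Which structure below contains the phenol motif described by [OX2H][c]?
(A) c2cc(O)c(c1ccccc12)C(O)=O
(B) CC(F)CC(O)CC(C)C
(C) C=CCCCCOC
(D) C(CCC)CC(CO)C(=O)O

A

[OX2H][c] describes a hydroxyl oxygen attached to an aromatic carbon (a phenol).
(A) contains a hydroxyl group (-OH), which satisfies every atom and bond constraint.
(B) has a hydroxyl group (-OH) but the -OH is on an aliphatic carbon, not an aromatic c.
(C) has a methoxy ether (-OCH3) but the oxygen has H0, not H1.
(D) has a hydroxyl group (-OH) but the -OH is on an aliphatic carbon, not an aromatic c.
So the answer is (A).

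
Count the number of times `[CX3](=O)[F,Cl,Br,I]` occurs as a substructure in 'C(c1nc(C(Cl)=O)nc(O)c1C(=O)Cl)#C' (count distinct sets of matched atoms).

[CX3](=O)[F,Cl,Br,I] is the SMARTS for an acyl halide: a carbonyl carbon bonded to a halogen.
The molecule carries 2 separate instances of an acyl chloride (-C(=O)Cl) meeting every constraint; each maps to a distinct set of atoms, giving 2 matches.

2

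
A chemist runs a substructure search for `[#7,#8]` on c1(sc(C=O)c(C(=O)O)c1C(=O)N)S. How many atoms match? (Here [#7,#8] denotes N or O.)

The query [#7,#8] means: nitrogen or oxygen (comma = OR).
Check the 14 heavy atoms by environment: 1× s (aromatic) → no; 4× c (aromatic) → no; 3× C → no; 4× O → match; 1× N → match; 1× S → no.
Summing the matching environments: 4 + 1 = 5 matching atoms.

5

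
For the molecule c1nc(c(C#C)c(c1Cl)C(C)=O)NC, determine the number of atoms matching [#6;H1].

2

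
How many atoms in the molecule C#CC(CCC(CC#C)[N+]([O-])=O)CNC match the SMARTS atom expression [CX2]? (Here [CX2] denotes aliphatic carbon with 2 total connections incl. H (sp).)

The query [CX2] means: C with X2: aliphatic carbon with exactly 2 total connections.
Check the 15 heavy atoms by environment: 7× C (X4) → no; 4× C (X2) → match; 1× N (X3) → no; 1× N (charge +1, X3) → no; 1× O (charge -1, X1) → no; 1× O (X1) → no.
That gives 4 matching atoms.

4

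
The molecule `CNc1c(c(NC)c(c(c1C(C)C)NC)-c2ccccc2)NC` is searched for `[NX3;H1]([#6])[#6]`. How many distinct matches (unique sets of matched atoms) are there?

4

[NX3;H1]([#6])[#6] is the SMARTS for a secondary amine: a trivalent nitrogen with one H, bonded to two carbons.
The molecule carries 4 separate instances of an N-methylamino group (-NHCH3) meeting every constraint; each maps to a distinct set of atoms, giving 4 matches.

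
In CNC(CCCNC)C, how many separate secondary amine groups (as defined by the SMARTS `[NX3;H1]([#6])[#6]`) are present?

2

[NX3;H1]([#6])[#6] is the SMARTS for a secondary amine: a trivalent nitrogen with one H, bonded to two carbons.
The molecule carries 2 separate instances of an N-methylamino group (-NHCH3) meeting every constraint; each maps to a distinct set of atoms, giving 2 matches.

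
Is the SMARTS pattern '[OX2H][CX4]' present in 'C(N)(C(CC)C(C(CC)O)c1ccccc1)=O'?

The pattern [OX2H][CX4] describes a hydroxyl oxygen bound to an sp3 (X4) carbon — an aliphatic alcohol.
The molecule carries a hydroxyl group (-OH), whose atoms satisfy every constraint of the query, so the pattern matches.

Yes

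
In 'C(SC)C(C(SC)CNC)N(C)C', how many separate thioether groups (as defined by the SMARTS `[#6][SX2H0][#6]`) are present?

2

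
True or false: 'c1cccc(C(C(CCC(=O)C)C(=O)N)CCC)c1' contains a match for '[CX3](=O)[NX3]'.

True

The pattern [CX3](=O)[NX3] describes a carbonyl carbon bonded to a trivalent nitrogen — an amide.
The molecule carries a primary amide (-C(=O)NH2), whose atoms satisfy every constraint of the query, so the pattern matches.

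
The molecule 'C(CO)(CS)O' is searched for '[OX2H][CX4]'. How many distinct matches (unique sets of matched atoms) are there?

2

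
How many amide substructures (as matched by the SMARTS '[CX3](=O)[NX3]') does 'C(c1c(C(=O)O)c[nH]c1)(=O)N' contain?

1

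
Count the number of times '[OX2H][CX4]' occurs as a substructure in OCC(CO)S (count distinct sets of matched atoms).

2

[OX2H][CX4] is the SMARTS for an aliphatic alcohol: a hydroxyl oxygen bound to an sp3 (X4) carbon.
The molecule carries 2 separate instances of a hydroxyl group (-OH) meeting every constraint; each maps to a distinct set of atoms, giving 2 matches.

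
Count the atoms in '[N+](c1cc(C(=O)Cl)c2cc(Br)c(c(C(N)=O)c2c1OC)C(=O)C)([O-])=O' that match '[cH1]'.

Check the 25 heavy atoms by environment: 8× c (aromatic, H0) → no; 2× c (aromatic, H1) → match; 1× N (charge +1, H0) → no; 1× O (charge -1, H0) → no; 5× O (H0) → no; 1× Br (H0) → no; 3× C (H0) → no; 2× C (H3) → no; 1× N (H2) → no; 1× Cl (H0) → no.
That gives 2 matching atoms.

2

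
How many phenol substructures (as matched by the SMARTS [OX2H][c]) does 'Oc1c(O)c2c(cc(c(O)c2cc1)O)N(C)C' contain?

4

[OX2H][c] is the SMARTS for a phenol: a hydroxyl oxygen attached to an aromatic carbon.
The molecule carries 4 separate instances of a hydroxyl group (-OH) meeting every constraint; each maps to a distinct set of atoms, giving 4 matches.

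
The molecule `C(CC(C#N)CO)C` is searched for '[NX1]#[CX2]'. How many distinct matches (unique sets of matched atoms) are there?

1

[NX1]#[CX2] is the SMARTS for a nitrile: a nitrogen triple-bonded to a two-connected carbon.
Exactly one fragment in the molecule meets all constraints, giving 1 match.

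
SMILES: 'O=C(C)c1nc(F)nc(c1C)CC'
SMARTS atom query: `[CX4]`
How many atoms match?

4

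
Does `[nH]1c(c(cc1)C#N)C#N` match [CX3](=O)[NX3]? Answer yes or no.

No

The pattern [CX3](=O)[NX3] describes a carbonyl carbon bonded to a trivalent nitrogen — an amide.
The closest candidate here is a nitrile (-C#N), but the nitrile N is NX1 (triple-bonded), not NX3. No other fragment satisfies the full query, so there is no match.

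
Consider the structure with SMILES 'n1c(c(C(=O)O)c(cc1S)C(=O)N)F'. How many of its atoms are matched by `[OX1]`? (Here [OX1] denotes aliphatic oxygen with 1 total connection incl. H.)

The query [OX1] means: aliphatic oxygen with one total connection — typically a carbonyl =O or an oxide.
Check the 14 heavy atoms by environment: 1× n (aromatic, X2) → no; 5× c (aromatic, X3) → no; 1× F (X1) → no; 2× C (X3) → no; 2× O (X1) → match; 1× O (X2) → no; 1× S (X2) → no; 1× N (X3) → no.
That gives 2 matching atoms.

2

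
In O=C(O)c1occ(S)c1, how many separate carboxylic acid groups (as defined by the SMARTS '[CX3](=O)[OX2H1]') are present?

[CX3](=O)[OX2H1] is the SMARTS for a carboxylic acid: an sp2 carbon double-bonded to O and single-bonded to an -OH oxygen.
Exactly one fragment in the molecule meets all constraints, giving 1 match.

1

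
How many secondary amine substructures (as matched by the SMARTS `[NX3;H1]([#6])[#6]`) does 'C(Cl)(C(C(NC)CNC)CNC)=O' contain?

[NX3;H1]([#6])[#6] is the SMARTS for a secondary amine: a trivalent nitrogen with one H, bonded to two carbons.
The molecule carries 3 separate instances of an N-methylamino group (-NHCH3) meeting every constraint; each maps to a distinct set of atoms, giving 3 matches.

3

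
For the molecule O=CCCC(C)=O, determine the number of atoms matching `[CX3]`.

Check the 7 heavy atoms by environment: 3× C (X4) → no; 2× C (X3) → match; 2× O (X1) → no.
That gives 2 matching atoms.

2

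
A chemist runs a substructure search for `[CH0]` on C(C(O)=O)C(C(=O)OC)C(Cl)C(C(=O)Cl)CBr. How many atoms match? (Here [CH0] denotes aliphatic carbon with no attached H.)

3

The query [CH0] means: aliphatic carbon with no attached hydrogen.
Check the 17 heavy atoms by environment: 2× C (H2) → no; 3× C (H1) → no; 3× C (H0) → match; 4× O (H0) → no; 2× Cl (H0) → no; 1× O (H1) → no; 1× C (H3) → no; 1× Br (H0) → no.
That gives 3 matching atoms.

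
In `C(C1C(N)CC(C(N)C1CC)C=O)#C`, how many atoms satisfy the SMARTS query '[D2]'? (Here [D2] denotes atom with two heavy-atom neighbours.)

4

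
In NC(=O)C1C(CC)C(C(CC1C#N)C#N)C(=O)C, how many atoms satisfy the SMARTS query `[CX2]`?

The query [CX2] means: C with X2: aliphatic carbon with exactly 2 total connections.
Check the 18 heavy atoms by environment: 9× C (X4) → no; 2× C (X2) → match; 2× N (X1) → no; 2× C (X3) → no; 2× O (X1) → no; 1× N (X3) → no.
That gives 2 matching atoms.

2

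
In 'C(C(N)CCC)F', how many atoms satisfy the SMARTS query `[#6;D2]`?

Check the 7 heavy atoms by environment: 3× C (D2) → match; 1× C (D3) → no; 1× C (D1) → no; 1× N (D1) → no; 1× F (D1) → no.
That gives 3 matching atoms.

3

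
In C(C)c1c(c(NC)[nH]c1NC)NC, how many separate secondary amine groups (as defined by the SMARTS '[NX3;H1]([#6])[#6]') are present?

3

[NX3;H1]([#6])[#6] is the SMARTS for a secondary amine: a trivalent nitrogen with one H, bonded to two carbons.
The molecule carries 3 separate instances of an N-methylamino group (-NHCH3) meeting every constraint; each maps to a distinct set of atoms, giving 3 matches.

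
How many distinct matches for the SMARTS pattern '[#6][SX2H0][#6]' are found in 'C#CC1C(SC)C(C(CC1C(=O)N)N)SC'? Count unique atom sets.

[#6][SX2H0][#6] is the SMARTS for a thioether: an aliphatic sulfur bridging two carbons with no H on the sulfur.
The molecule carries 2 separate instances of a methylthio ether (-SCH3) meeting every constraint; each maps to a distinct set of atoms, giving 2 matches.

2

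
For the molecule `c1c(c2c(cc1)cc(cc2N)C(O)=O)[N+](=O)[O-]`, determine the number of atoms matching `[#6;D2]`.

The query [#6;D2] means: any carbon bonded to exactly two heavy atoms.
Check the 17 heavy atoms by environment: 5× c (aromatic, D3) → no; 5× c (aromatic, D2) → match; 1× C (D3) → no; 3× O (D1) → no; 1× N (charge +1, D3) → no; 1× O (charge -1, D1) → no; 1× N (D1) → no.
That gives 5 matching atoms.

5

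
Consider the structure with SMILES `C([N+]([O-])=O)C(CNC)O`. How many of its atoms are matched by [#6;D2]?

The query [#6;D2] means: any carbon bonded to exactly two heavy atoms.
Check the 9 heavy atoms by environment: 2× C (D2) → match; 1× C (D3) → no; 2× O (D1) → no; 1× N (charge +1, D3) → no; 1× O (charge -1, D1) → no; 1× N (D2) → no; 1× C (D1) → no.
That gives 2 matching atoms.

2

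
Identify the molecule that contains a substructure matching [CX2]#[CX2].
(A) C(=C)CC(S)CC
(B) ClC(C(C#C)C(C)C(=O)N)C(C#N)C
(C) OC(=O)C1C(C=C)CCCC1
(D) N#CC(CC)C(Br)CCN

B

[CX2]#[CX2] describes a carbon-carbon triple bond (an alkyne).
(A) has a vinyl group (-CH=CH2) but the C=C is a double bond; both carbons are CX3, not CX2.
(B) contains an ethynyl group (-C#CH), which satisfies every atom and bond constraint.
(C) has a vinyl group (-CH=CH2) but the C=C is a double bond; both carbons are CX3, not CX2.
(D) has a nitrile (-C#N) but the triple bond is C#N, not C#C.
So the answer is (B).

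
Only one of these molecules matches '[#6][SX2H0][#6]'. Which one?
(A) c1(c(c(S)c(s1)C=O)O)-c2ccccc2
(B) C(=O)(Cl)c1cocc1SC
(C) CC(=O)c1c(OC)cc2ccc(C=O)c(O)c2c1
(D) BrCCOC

[#6][SX2H0][#6] describes an aliphatic sulfur bridging two carbons with no H on the sulfur (a thioether).
(A) has a thiol (-SH) but the sulfur has H1, not H0 bridging two carbons.
(B) contains a methylthio ether (-SCH3), which satisfies every atom and bond constraint.
(C) has a methoxy ether (-OCH3) but the bridging atom is O, not S.
(D) has a methoxy ether (-OCH3) but the bridging atom is O, not S.
So the answer is (B).

B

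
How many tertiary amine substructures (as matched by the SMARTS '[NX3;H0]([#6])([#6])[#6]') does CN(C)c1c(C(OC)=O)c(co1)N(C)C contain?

[NX3;H0]([#6])([#6])[#6] is the SMARTS for a tertiary amine: a trivalent nitrogen with no H, bonded to three carbons.
The molecule carries 2 separate instances of a dimethylamino group (-N(CH3)2) meeting every constraint; each maps to a distinct set of atoms, giving 2 matches.

2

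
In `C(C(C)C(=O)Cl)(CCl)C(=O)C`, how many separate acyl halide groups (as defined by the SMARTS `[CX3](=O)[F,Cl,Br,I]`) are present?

[CX3](=O)[F,Cl,Br,I] is the SMARTS for an acyl halide: a carbonyl carbon bonded to a halogen.
Exactly one fragment in the molecule meets all constraints, giving 1 match.

1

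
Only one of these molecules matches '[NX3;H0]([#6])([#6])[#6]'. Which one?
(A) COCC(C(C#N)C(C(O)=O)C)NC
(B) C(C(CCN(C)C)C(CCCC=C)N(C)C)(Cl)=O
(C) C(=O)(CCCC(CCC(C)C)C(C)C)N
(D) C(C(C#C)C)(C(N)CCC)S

B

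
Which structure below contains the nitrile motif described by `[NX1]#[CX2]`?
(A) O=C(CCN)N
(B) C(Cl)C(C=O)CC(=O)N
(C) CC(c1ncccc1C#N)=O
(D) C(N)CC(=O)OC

C

[NX1]#[CX2] describes a nitrogen triple-bonded to a two-connected carbon (a nitrile).
(A) has a primary amide (-C(=O)NH2) but the nitrogen is NX3, not NX1.
(B) has a primary amide (-C(=O)NH2) but the nitrogen is NX3, not NX1.
(C) contains a nitrile (-C#N), which satisfies every atom and bond constraint.
(D) has a primary amino group (-NH2) but the nitrogen is NX3 (three connections), not NX1 triple-bonded.
So the answer is (C).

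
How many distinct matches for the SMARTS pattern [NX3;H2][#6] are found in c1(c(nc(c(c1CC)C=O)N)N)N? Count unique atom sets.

3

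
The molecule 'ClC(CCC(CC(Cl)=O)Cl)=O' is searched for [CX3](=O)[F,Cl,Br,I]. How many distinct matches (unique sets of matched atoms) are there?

[CX3](=O)[F,Cl,Br,I] is the SMARTS for an acyl halide: a carbonyl carbon bonded to a halogen.
The molecule carries 2 separate instances of an acyl chloride (-C(=O)Cl) meeting every constraint; each maps to a distinct set of atoms, giving 2 matches.

2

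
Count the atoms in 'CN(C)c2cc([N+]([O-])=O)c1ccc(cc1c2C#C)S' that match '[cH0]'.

6

The query [cH0] means: aromatic carbon with no attached hydrogen (substituted or ring-fusion).
Check the 19 heavy atoms by environment: 6× c (aromatic, H0) → match; 4× c (aromatic, H1) → no; 1× S (H1) → no; 1× N (H0) → no; 2× C (H3) → no; 1× N (charge +1, H0) → no; 1× O (charge -1, H0) → no; 1× O (H0) → no; 1× C (H0) → no; 1× C (H1) → no.
That gives 6 matching atoms.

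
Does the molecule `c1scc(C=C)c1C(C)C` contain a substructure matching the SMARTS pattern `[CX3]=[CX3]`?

The pattern [CX3]=[CX3] describes a non-aromatic C=C double bond between two sp2 carbons — an alkene.
The molecule carries a vinyl group (-CH=CH2), whose atoms satisfy every constraint of the query, so the pattern matches.

Yes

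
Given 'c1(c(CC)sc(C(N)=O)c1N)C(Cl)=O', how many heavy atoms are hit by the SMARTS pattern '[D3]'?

6

Check the 14 heavy atoms by environment: 1× s (aromatic, D2) → no; 4× c (aromatic, D3) → match; 2× C (D3) → match; 2× O (D1) → no; 1× Cl (D1) → no; 1× C (D2) → no; 1× C (D1) → no; 2× N (D1) → no.
Summing the matching environments: 4 + 2 = 6 matching atoms.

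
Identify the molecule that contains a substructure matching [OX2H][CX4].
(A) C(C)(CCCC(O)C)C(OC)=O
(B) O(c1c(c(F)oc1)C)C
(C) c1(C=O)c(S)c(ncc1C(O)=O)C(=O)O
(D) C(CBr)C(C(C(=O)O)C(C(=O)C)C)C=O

A

[OX2H][CX4] describes a hydroxyl oxygen bound to an sp3 (X4) carbon (an aliphatic alcohol).
(A) contains a hydroxyl group (-OH), which satisfies every atom and bond constraint.
(B) has a methoxy ether (-OCH3) but the oxygen has H0 (ether), not H1.
(C) has a carboxylic acid group (-C(=O)OH) but the -OH is on a CX3 carbonyl carbon, not a CX4 carbon.
(D) has a carboxylic acid group (-C(=O)OH) but the -OH is on a CX3 carbonyl carbon, not a CX4 carbon.
So the answer is (A).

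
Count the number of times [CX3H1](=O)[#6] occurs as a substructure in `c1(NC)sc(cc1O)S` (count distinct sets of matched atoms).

[CX3H1](=O)[#6] is the SMARTS for an aldehyde: an sp2 carbon with one H, double-bonded to O and single-bonded to carbon.
No fragment in the molecule satisfies every constraint, giving 0 matches.

0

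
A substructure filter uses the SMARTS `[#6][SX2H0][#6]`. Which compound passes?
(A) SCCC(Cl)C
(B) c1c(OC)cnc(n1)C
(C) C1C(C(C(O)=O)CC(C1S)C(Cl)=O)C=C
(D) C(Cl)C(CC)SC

[#6][SX2H0][#6] describes an aliphatic sulfur bridging two carbons with no H on the sulfur (a thioether).
(A) has a thiol (-SH) but the sulfur has H1, not H0 bridging two carbons.
(B) has a methoxy ether (-OCH3) but the bridging atom is O, not S.
(C) has a thiol (-SH) but the sulfur has H1, not H0 bridging two carbons.
(D) contains a methylthio ether (-SCH3), which satisfies every atom and bond constraint.
So the answer is (D).

D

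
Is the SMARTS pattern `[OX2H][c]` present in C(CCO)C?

No

The pattern [OX2H][c] describes a hydroxyl oxygen attached to an aromatic carbon — a phenol.
The closest candidate here is a hydroxyl group (-OH), but the -OH is on an aliphatic carbon, not an aromatic c. No other fragment satisfies the full query, so there is no match.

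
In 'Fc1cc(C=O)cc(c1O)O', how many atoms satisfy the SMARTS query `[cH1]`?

Check the 11 heavy atoms by environment: 4× c (aromatic, H0) → no; 2× c (aromatic, H1) → match; 2× O (H1) → no; 1× C (H1) → no; 1× O (H0) → no; 1× F (H0) → no.
That gives 2 matching atoms.

2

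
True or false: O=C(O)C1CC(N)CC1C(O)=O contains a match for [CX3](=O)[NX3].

False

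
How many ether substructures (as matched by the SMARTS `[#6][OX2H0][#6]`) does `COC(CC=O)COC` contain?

[#6][OX2H0][#6] is the SMARTS for an ether: an aliphatic oxygen bridging two carbons with no H on the oxygen.
The molecule carries 2 separate instances of a methoxy ether (-OCH3) meeting every constraint; each maps to a distinct set of atoms, giving 2 matches.

2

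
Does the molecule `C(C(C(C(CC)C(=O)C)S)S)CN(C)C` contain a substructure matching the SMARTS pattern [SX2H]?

The pattern [SX2H] describes an aliphatic sulfur with two connections, one being H — a thiol.
The molecule carries a thiol (-SH), whose atoms satisfy every constraint of the query, so the pattern matches.

Yes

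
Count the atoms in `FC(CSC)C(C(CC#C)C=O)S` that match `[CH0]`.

1

The query [CH0] means: aliphatic carbon with no attached hydrogen.
Check the 13 heavy atoms by environment: 2× C (H2) → no; 5× C (H1) → no; 1× F (H0) → no; 1× C (H0) → match; 1× O (H0) → no; 1× S (H0) → no; 1× C (H3) → no; 1× S (H1) → no.
That gives 1 matching atom.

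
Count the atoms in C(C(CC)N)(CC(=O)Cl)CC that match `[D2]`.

The query [D2] means: atom with exactly two heavy-atom neighbours.
Check the 11 heavy atoms by environment: 3× C (D2) → match; 3× C (D3) → no; 2× C (D1) → no; 1× N (D1) → no; 1× O (D1) → no; 1× Cl (D1) → no.
That gives 3 matching atoms.

3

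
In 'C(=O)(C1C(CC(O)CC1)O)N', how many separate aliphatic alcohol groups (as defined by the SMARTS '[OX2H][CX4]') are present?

2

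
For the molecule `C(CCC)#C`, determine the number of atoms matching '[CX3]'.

0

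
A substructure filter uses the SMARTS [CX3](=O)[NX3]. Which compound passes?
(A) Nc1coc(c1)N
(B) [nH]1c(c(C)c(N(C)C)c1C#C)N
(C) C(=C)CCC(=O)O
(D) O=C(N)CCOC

D

[CX3](=O)[NX3] describes a carbonyl carbon bonded to a trivalent nitrogen (an amide).
(A) has a primary amino group (-NH2) but the -NH2 is not attached to a carbonyl carbon.
(B) has a primary amino group (-NH2) but the -NH2 is not attached to a carbonyl carbon.
(C) has a carboxylic acid group (-C(=O)OH) but the carbonyl is bonded to O, not to an NX3 nitrogen.
(D) contains a primary amide (-C(=O)NH2), which satisfies every atom and bond constraint.
So the answer is (D).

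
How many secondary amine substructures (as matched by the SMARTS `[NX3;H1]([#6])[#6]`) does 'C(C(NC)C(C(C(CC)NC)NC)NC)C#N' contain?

4

[NX3;H1]([#6])[#6] is the SMARTS for a secondary amine: a trivalent nitrogen with one H, bonded to two carbons.
The molecule carries 4 separate instances of an N-methylamino group (-NHCH3) meeting every constraint; each maps to a distinct set of atoms, giving 4 matches.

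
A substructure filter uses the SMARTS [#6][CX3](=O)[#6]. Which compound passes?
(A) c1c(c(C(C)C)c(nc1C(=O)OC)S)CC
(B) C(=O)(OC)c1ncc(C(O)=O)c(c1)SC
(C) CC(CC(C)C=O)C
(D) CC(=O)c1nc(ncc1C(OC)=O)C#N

D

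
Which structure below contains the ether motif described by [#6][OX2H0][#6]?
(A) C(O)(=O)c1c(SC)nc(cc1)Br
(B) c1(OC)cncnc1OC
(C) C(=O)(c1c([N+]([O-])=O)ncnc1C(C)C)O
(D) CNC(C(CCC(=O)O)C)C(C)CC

[#6][OX2H0][#6] describes an aliphatic oxygen bridging two carbons with no H on the oxygen (an ether).
(A) has a carboxylic acid group (-C(=O)OH) but the -OH oxygen has H1; the =O is OX1, not OX2.
(B) contains a methoxy ether (-OCH3), which satisfies every atom and bond constraint.
(C) has a carboxylic acid group (-C(=O)OH) but the -OH oxygen has H1; the =O is OX1, not OX2.
(D) has a carboxylic acid group (-C(=O)OH) but the -OH oxygen has H1; the =O is OX1, not OX2.
So the answer is (B).

B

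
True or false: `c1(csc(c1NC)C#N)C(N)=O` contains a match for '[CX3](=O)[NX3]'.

True

The pattern [CX3](=O)[NX3] describes a carbonyl carbon bonded to a trivalent nitrogen — an amide.
The molecule carries a primary amide (-C(=O)NH2), whose atoms satisfy every constraint of the query, so the pattern matches.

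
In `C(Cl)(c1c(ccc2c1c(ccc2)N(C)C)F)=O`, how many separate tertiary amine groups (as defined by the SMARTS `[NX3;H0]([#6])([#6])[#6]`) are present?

[NX3;H0]([#6])([#6])[#6] is the SMARTS for a tertiary amine: a trivalent nitrogen with no H, bonded to three carbons.
Exactly one fragment in the molecule meets all constraints, giving 1 match.

1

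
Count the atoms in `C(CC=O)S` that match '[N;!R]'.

The query [N;!R] means: aliphatic nitrogen not in a ring.
Check the 5 heavy atoms by environment: 3× C (acyclic) → no; 1× O (acyclic) → no; 1× S (acyclic) → no.
No environment satisfies the query, so 0 matching atoms.

0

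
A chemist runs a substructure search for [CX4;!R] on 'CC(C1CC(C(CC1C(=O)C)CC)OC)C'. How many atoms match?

The query [CX4;!R] means: aliphatic carbon with four total connections, not in a ring.
Check the 16 heavy atoms by environment: 6× C (X4, in 6-ring) → no; 1× O (X2, acyclic) → no; 7× C (X4, acyclic) → match; 1× C (X3, acyclic) → no; 1× O (X1, acyclic) → no.
That gives 7 matching atoms.

7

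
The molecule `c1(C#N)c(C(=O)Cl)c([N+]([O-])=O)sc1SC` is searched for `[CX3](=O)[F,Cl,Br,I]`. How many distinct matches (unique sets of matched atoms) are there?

1

[CX3](=O)[F,Cl,Br,I] is the SMARTS for an acyl halide: a carbonyl carbon bonded to a halogen.
Exactly one fragment in the molecule meets all constraints, giving 1 match.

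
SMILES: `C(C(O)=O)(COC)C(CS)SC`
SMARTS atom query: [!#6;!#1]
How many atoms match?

The query [!#6;!#1] means: not carbon and not hydrogen — any heteroatom.
Check the 12 heavy atoms by environment: 7× C → no; 3× O → match; 2× S → match.
Summing the matching environments: 3 + 2 = 5 matching atoms.

5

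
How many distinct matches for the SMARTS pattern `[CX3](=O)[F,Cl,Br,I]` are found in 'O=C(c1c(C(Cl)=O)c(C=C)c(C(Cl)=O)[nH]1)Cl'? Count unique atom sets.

[CX3](=O)[F,Cl,Br,I] is the SMARTS for an acyl halide: a carbonyl carbon bonded to a halogen.
The molecule carries 3 separate instances of an acyl chloride (-C(=O)Cl) meeting every constraint; each maps to a distinct set of atoms, giving 3 matches.

3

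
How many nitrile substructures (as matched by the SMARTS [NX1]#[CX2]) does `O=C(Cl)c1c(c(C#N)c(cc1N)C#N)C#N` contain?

3

[NX1]#[CX2] is the SMARTS for a nitrile: a nitrogen triple-bonded to a two-connected carbon.
The molecule carries 3 separate instances of a nitrile (-C#N) meeting every constraint; each maps to a distinct set of atoms, giving 3 matches.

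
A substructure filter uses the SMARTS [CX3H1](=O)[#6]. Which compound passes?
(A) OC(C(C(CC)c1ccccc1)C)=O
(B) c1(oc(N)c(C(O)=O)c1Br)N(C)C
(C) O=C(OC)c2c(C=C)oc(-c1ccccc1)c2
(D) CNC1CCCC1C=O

[CX3H1](=O)[#6] describes an sp2 carbon with one H, double-bonded to O and single-bonded to carbon (an aldehyde).
(A) has a carboxylic acid group (-C(=O)OH) but the carbonyl carbon has H0 and is bonded to O, not H1.
(B) has a carboxylic acid group (-C(=O)OH) but the carbonyl carbon has H0 and is bonded to O, not H1.
(C) has a methyl-ester group (-C(=O)OCH3) but the carbonyl carbon has H0, not H1.
(D) contains an aldehyde (-CHO), which satisfies every atom and bond constraint.
So the answer is (D).

D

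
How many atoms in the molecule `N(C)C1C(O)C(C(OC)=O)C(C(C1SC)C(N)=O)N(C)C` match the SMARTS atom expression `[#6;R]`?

6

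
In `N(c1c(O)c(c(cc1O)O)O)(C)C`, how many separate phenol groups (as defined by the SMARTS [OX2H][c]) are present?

4

[OX2H][c] is the SMARTS for a phenol: a hydroxyl oxygen attached to an aromatic carbon.
The molecule carries 4 separate instances of a hydroxyl group (-OH) meeting every constraint; each maps to a distinct set of atoms, giving 4 matches.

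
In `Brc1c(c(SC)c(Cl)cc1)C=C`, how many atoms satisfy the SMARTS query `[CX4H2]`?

The query [CX4H2] means: sp3 carbon (X4) with exactly two hydrogens.
Check the 12 heavy atoms by environment: 4× c (aromatic, H0, X3) → no; 2× c (aromatic, H1, X3) → no; 1× C (H1, X3) → no; 1× C (H2, X3) → no; 1× Cl (H0, X1) → no; 1× S (H0, X2) → no; 1× C (H3, X4) → no; 1× Br (H0, X1) → no.
No environment satisfies the query, so 0 matching atoms.

0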